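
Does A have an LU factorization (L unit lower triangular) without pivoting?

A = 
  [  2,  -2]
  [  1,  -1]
Yes.
A[1,1] = 2 ≠ 0, so Gaussian elimination proceeds without a row swap: multiplier ℓ₂₁ = (1)/(2) = 1/2, and U[2,2] = -1 - (1/2)(-2) = 0.
L = 
  [  1,   0]
  [1/2,   1]
U = 
  [  2,  -2]
  [  0,   0]
Check row 2 of LU: [(1/2)(2), (1/2)(-2) + 0] = [1, -1] = row 2 of A ✓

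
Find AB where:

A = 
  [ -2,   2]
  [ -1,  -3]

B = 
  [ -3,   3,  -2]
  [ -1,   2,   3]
AB = 
  [  4,  -2,  10]
  [  6,  -9,  -7]

A is 2×2 and B is 2×3, so AB is 2×3. Each entry is (row of A)·(column of B):
AB[1,1] = (-2)(-3) + (2)(-1) = 4
AB[1,2] = (-2)(3) + (2)(2) = -2
AB[1,3] = (-2)(-2) + (2)(3) = 10
AB[2,1] = (-1)(-3) + (-3)(-1) = 6
AB[2,2] = (-1)(3) + (-3)(2) = -9
AB[2,3] = (-1)(-2) + (-3)(3) = -7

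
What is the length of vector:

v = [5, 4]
6.403

||v||₂ = √((5)² + (4)²) = √41 = 6.403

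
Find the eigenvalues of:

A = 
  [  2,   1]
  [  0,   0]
tr(A) = 2, det(A) = 0
Characteristic polynomial: λ² - tr(A)λ + det(A) = λ² - 2λ
λ² - 2λ = λ(λ - 2)

λ = 2, 0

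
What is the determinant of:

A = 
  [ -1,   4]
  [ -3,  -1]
13

For a 2×2 matrix, det = ad - bc = (-1)(-1) - (4)(-3) = 13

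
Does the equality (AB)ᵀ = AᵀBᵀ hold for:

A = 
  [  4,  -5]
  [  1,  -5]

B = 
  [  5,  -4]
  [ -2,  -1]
No

(AB)ᵀ = 
  [ 30,  15]
  [-11,   1]

AᵀBᵀ = 
  [ 16,  -9]
  [ -5,  15]

The two matrices differ, so (AB)ᵀ ≠ AᵀBᵀ in general. The correct identity is (AB)ᵀ = BᵀAᵀ.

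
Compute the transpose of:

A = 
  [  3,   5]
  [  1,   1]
Aᵀ = 
  [  3,   1]
  [  5,   1]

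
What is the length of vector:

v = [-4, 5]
6.403

||v||₂ = √((-4)² + (5)²) = √41 = 6.403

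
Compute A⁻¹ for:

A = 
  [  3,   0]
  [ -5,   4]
det(A) = (3)(4) - (0)(-5) = 12
For a 2×2 matrix, A⁻¹ = (1/det(A)) · [[d, -b], [-c, a]]
    = (1/12) · [[4, 0], [5, 3]]

A⁻¹ = 
  [ 1/3,    0]
  [5/12,  1/4]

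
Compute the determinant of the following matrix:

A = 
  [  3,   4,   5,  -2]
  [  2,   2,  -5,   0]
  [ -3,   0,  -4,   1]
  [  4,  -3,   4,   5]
Cofactor expansion along row 1: det(A) = a₁₁M₁₁ - a₁₂M₁₂ + a₁₃M₁₃ - a₁₄M₁₄

M₁₁ = det[[2, -5, 0]; [0, -4, 1]; [-3, 4, 5]]
  = (2)·((-4)(5) - (1)(4)) - (-5)·((0)(5) - (1)(-3)) + (0)·((0)(4) - (-4)(-3))
  = (2)(-24) - (-5)(3) + (0)(-12)
  = -33
M₁₂ = det[[2, -5, 0]; [-3, -4, 1]; [4, 4, 5]]
  = (2)·((-4)(5) - (1)(4)) - (-5)·((-3)(5) - (1)(4)) + (0)·((-3)(4) - (-4)(4))
  = (2)(-24) - (-5)(-19) + (0)(4)
  = -143
M₁₃ = det[[2, 2, 0]; [-3, 0, 1]; [4, -3, 5]]
  = (2)·((0)(5) - (1)(-3)) - (2)·((-3)(5) - (1)(4)) + (0)·((-3)(-3) - (0)(4))
  = (2)(3) - (2)(-19) + (0)(9)
  = 44
M₁₄ = det[[2, 2, -5]; [-3, 0, -4]; [4, -3, 4]]
  = (2)·((0)(4) - (-4)(-3)) - (2)·((-3)(4) - (-4)(4)) + (-5)·((-3)(-3) - (0)(4))
  = (2)(-12) - (2)(4) + (-5)(9)
  = -77

det(A) = (3)(-33) - (4)(-143) + (5)(44) - (-2)(-77) = 539

det(A) = 539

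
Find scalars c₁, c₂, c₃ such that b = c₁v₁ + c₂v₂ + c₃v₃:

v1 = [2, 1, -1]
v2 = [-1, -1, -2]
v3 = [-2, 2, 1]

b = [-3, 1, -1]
c1 = 0, c2 = 1, c3 = 1

b = 0·v1 + 1·v2 + 1·v3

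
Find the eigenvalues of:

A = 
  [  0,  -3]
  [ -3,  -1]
λ = (-1 + √37)/2, (-1 - √37)/2  (≈ 2.541, -3.541)

tr(A) = -1, det(A) = -9
Characteristic polynomial: λ² - tr(A)λ + det(A) = λ² + λ - 9
λ² + λ - 9 = 0  ⇒  λ = (-1 ± √((1)² - 4·(-9)))/2 = (-1 ± √(37))/2
  = (-1 + √37)/2,  (-1 - √37)/2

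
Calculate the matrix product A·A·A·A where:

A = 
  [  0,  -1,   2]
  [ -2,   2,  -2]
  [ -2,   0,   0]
A^4 = 
  [  4,  -4,   4]
  [  0,  20, -16]
  [  0,   4,   0]

A² = A·A:
A²[1,1] = (0)(0) + (-1)(-2) + (2)(-2) = -2
A²[1,2] = (0)(-1) + (-1)(2) + (2)(0) = -2
A²[1,3] = (0)(2) + (-1)(-2) + (2)(0) = 2
A²[2,1] = (-2)(0) + (2)(-2) + (-2)(-2) = 0
A²[2,2] = (-2)(-1) + (2)(2) + (-2)(0) = 6
A²[2,3] = (-2)(2) + (2)(-2) + (-2)(0) = -8
A²[3,1] = (-2)(0) + (0)(-2) + (0)(-2) = 0
A²[3,2] = (-2)(-1) + (0)(2) + (0)(0) = 2
A²[3,3] = (-2)(2) + (0)(-2) + (0)(0) = -4
A² = 
  [ -2,  -2,   2]
  [  0,   6,  -8]
  [  0,   2,  -4]

A^3 = A^2·A:
A^3[1,1] = (-2)(0) + (-2)(-2) + (2)(-2) = 0
A^3[1,2] = (-2)(-1) + (-2)(2) + (2)(0) = -2
A^3[1,3] = (-2)(2) + (-2)(-2) + (2)(0) = 0
A^3[2,1] = (0)(0) + (6)(-2) + (-8)(-2) = 4
A^3[2,2] = (0)(-1) + (6)(2) + (-8)(0) = 12
A^3[2,3] = (0)(2) + (6)(-2) + (-8)(0) = -12
A^3[3,1] = (0)(0) + (2)(-2) + (-4)(-2) = 4
A^3[3,2] = (0)(-1) + (2)(2) + (-4)(0) = 4
A^3[3,3] = (0)(2) + (2)(-2) + (-4)(0) = -4
A^3 = 
  [  0,  -2,   0]
  [  4,  12, -12]
  [  4,   4,  -4]

A^4 = A^3·A:
A^4[1,1] = (0)(0) + (-2)(-2) + (0)(-2) = 4
A^4[1,2] = (0)(-1) + (-2)(2) + (0)(0) = -4
A^4[1,3] = (0)(2) + (-2)(-2) + (0)(0) = 4
A^4[2,1] = (4)(0) + (12)(-2) + (-12)(-2) = 0
A^4[2,2] = (4)(-1) + (12)(2) + (-12)(0) = 20
A^4[2,3] = (4)(2) + (12)(-2) + (-12)(0) = -16
A^4[3,1] = (4)(0) + (4)(-2) + (-4)(-2) = 0
A^4[3,2] = (4)(-1) + (4)(2) + (-4)(0) = 4
A^4[3,3] = (4)(2) + (4)(-2) + (-4)(0) = 0
A^4 = 
  [  4,  -4,   4]
  [  0,  20, -16]
  [  0,   4,   0]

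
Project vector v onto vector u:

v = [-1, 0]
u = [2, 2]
proj_u(v) = [-1/2, -1/2]

v·u = (-1)(2) + (0)(2) = -2
u·u = (2)² + (2)² = 8
proj_u(v) = (v·u / u·u) × u = (-2/8) × u = (-1/4) × u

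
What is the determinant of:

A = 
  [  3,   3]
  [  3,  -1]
-12

For a 2×2 matrix, det = ad - bc = (3)(-1) - (3)(3) = -12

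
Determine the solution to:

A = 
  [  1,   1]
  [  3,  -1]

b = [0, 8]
Row reduce the augmented matrix [A|b]:
R2 → R2 - (3)·R1
REF = 
  [  1,   1,   0]
  [  0,  -4,   8]

Back-substitution:
x₂ = 8 / (-4) = -2
x₁ = (0 - (1)(-2)) / 1 = 2

x = [2, -2]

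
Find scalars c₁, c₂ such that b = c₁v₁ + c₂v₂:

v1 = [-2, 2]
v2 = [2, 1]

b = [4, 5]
c1 = 1, c2 = 3

b = 1·v1 + 3·v2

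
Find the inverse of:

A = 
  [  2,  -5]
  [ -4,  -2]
det(A) = (2)(-2) - (-5)(-4) = -24
For a 2×2 matrix, A⁻¹ = (1/det(A)) · [[d, -b], [-c, a]]
    = (-1/24) · [[-2, 5], [4, 2]]

A⁻¹ = 
  [ 1/12, -5/24]
  [ -1/6, -1/12]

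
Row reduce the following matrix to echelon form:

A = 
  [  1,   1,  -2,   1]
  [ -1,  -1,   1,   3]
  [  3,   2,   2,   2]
Row operations:
R2 → R2 + (1)·R1
R3 → R3 - (3)·R1
Swap R2 ↔ R3

Resulting echelon form:
REF = 
  [  1,   1,  -2,   1]
  [  0,  -1,   8,  -1]
  [  0,   0,  -1,   4]

Rank = 3 (number of non-zero pivot rows).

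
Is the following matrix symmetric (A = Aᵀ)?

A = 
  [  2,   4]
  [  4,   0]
Yes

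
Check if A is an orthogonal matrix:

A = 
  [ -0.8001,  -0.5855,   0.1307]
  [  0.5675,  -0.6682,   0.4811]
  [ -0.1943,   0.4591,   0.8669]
Yes

AᵀA = 
  [  1,   0.0001,   0]
  [  0.0001,   1.0001,   0]
  [  0,   0,   1.0001]
≈ I (equal to I up to the 4-dp rounding of the entries)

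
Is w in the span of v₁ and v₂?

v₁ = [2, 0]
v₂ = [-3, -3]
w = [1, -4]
Yes

Form the augmented matrix and row-reduce:
[v₁|v₂|w] = 
  [  2,  -3,   1]
  [  0,  -3,  -4]
(already in echelon form — no row operations needed)

No row of the form [0 0 | nonzero], so the system is consistent. Back-substitution gives c₁ = 5/2, c₂ = 4/3: w = (5/2)·v₁ + (4/3)·v₂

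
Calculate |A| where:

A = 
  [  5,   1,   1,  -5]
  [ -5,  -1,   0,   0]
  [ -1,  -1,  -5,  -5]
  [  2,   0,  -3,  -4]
Cofactor expansion along row 1: det(A) = a₁₁M₁₁ - a₁₂M₁₂ + a₁₃M₁₃ - a₁₄M₁₄

M₁₁ = det[[-1, 0, 0]; [-1, -5, -5]; [0, -3, -4]]
  = (-1)·((-5)(-4) - (-5)(-3)) - (0)·((-1)(-4) - (-5)(0)) + (0)·((-1)(-3) - (-5)(0))
  = (-1)(5) - (0)(4) + (0)(3)
  = -5
M₁₂ = det[[-5, 0, 0]; [-1, -5, -5]; [2, -3, -4]]
  = (-5)·((-5)(-4) - (-5)(-3)) - (0)·((-1)(-4) - (-5)(2)) + (0)·((-1)(-3) - (-5)(2))
  = (-5)(5) - (0)(14) + (0)(13)
  = -25
M₁₃ = det[[-5, -1, 0]; [-1, -1, -5]; [2, 0, -4]]
  = (-5)·((-1)(-4) - (-5)(0)) - (-1)·((-1)(-4) - (-5)(2)) + (0)·((-1)(0) - (-1)(2))
  = (-5)(4) - (-1)(14) + (0)(2)
  = -6
M₁₄ = det[[-5, -1, 0]; [-1, -1, -5]; [2, 0, -3]]
  = (-5)·((-1)(-3) - (-5)(0)) - (-1)·((-1)(-3) - (-5)(2)) + (0)·((-1)(0) - (-1)(2))
  = (-5)(3) - (-1)(13) + (0)(2)
  = -2

det(A) = (5)(-5) - (1)(-25) + (1)(-6) - (-5)(-2) = -16

det(A) = -16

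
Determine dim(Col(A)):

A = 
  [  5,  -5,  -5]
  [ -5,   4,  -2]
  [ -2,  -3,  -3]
Row reduce:
R2 → R2 + (1)·R1
R3 → R3 + (2/5)·R1
R3 → R3 - (5)·R2
REF = 
  [  5,  -5,  -5]
  [  0,  -1,  -7]
  [  0,   0,  30]
Pivot columns: 1, 2, 3 → 3 pivots.
dim(Col(A)) = number of pivot columns = 3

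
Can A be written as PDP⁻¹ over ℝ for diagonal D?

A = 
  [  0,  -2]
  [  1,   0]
No

tr(A) = 0, det(A) = 2
Characteristic polynomial: λ² - tr(A)λ + det(A) = λ² + 2
λ² + 2 = 0  ⇒  λ = (0 ± √((0)² - 4·(2)))/2 = (0 ± √(-8))/2
  = i√2,  -i√2
Eigenvalues: i√2, -i√2  (≈ 0 + 1.414i, 0 - 1.414i)
Has complex eigenvalues (not diagonalizable over ℝ).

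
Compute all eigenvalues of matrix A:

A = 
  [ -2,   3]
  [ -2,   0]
λ = -1 + i√5, -1 - i√5  (≈ -1 + 2.236i, -1 - 2.236i)

tr(A) = -2, det(A) = 6
Characteristic polynomial: λ² - tr(A)λ + det(A) = λ² + 2λ + 6
λ² + 2λ + 6 = 0  ⇒  λ = (-2 ± √((2)² - 4·(6)))/2 = (-2 ± √(-20))/2
  = -1 + i√5,  -1 - i√5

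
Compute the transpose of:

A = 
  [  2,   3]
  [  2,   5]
Aᵀ = 
  [  2,   2]
  [  3,   5]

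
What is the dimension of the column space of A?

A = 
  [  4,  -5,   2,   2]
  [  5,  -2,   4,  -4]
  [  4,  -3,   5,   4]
Row reduce:
R2 → R2 - (5/4)·R1
R3 → R3 - (1)·R1
R3 → R3 - (8/17)·R2
REF = 
  [    4,    -5,     2,     2]
  [    0,  17/4,   3/2, -13/2]
  [    0,     0, 39/17, 86/17]
Pivot columns: 1, 2, 3 → 3 pivots.
dim(Col(A)) = number of pivot columns = 3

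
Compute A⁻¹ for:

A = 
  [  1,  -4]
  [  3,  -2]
det(A) = (1)(-2) - (-4)(3) = 10
For a 2×2 matrix, A⁻¹ = (1/det(A)) · [[d, -b], [-c, a]]
    = (1/10) · [[-2, 4], [-3, 1]]

A⁻¹ = 
  [ -1/5,   2/5]
  [-3/10,  1/10]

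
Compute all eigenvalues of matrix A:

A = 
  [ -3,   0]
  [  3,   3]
λ = 3, -3

tr(A) = 0, det(A) = -9
Characteristic polynomial: λ² - tr(A)λ + det(A) = λ² - 9
λ² - 9 = (λ + 3)(λ - 3)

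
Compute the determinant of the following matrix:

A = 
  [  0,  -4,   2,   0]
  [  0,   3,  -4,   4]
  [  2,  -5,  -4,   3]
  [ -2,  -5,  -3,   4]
Cofactor expansion along row 1: det(A) = a₁₁M₁₁ - a₁₂M₁₂ + a₁₃M₁₃ - a₁₄M₁₄

M₁₁ = det[[3, -4, 4]; [-5, -4, 3]; [-5, -3, 4]]
  = (3)·((-4)(4) - (3)(-3)) - (-4)·((-5)(4) - (3)(-5)) + (4)·((-5)(-3) - (-4)(-5))
  = (3)(-7) - (-4)(-5) + (4)(-5)
  = -61
M₁₂ = det[[0, -4, 4]; [2, -4, 3]; [-2, -3, 4]]
  = (0)·((-4)(4) - (3)(-3)) - (-4)·((2)(4) - (3)(-2)) + (4)·((2)(-3) - (-4)(-2))
  = (0)(-7) - (-4)(14) + (4)(-14)
  = 0
M₁₃ = det[[0, 3, 4]; [2, -5, 3]; [-2, -5, 4]]
  = (0)·((-5)(4) - (3)(-5)) - (3)·((2)(4) - (3)(-2)) + (4)·((2)(-5) - (-5)(-2))
  = (0)(-5) - (3)(14) + (4)(-20)
  = -122
M₁₄ = det[[0, 3, -4]; [2, -5, -4]; [-2, -5, -3]]
  = (0)·((-5)(-3) - (-4)(-5)) - (3)·((2)(-3) - (-4)(-2)) + (-4)·((2)(-5) - (-5)(-2))
  = (0)(-5) - (3)(-14) + (-4)(-20)
  = 122

det(A) = (0)(-61) - (-4)(0) + (2)(-122) - (0)(122) = -244

det(A) = -244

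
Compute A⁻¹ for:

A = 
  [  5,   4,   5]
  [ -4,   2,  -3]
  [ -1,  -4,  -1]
det(A) = (5)·((2)(-1) - (-3)(-4)) - (4)·((-4)(-1) - (-3)(-1)) + (5)·((-4)(-4) - (2)(-1))
  = (5)(-14) - (4)(1) + (5)(18)
  = 16
det(A) = 16 ≠ 0, so A is invertible.

Cofactors Cᵢⱼ = (-1)ⁱ⁺ʲ·Mᵢⱼ:
C = 
  [-14,  -1,  18]
  [-16,   0,  16]
  [-22,  -5,  26]

adj(A) = Cᵀ:
adj(A) = 
  [-14, -16, -22]
  [ -1,   0,  -5]
  [ 18,  16,  26]

A⁻¹ = (1/16) · adj(A):
A⁻¹ = 
  [ -7/8,    -1, -11/8]
  [-1/16,     0, -5/16]
  [  9/8,     1,  13/8]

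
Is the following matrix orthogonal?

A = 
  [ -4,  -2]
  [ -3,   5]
No

AᵀA = 
  [ 25,  -7]
  [ -7,  29]
≠ I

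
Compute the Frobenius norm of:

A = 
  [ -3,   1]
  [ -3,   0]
||A||_F = 4.359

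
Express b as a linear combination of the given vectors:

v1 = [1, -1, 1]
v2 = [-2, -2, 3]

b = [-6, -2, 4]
c1 = -2, c2 = 2

b = -2·v1 + 2·v2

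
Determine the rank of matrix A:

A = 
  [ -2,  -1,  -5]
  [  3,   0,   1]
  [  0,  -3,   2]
rank(A) = 3

Row reduce:
R2 → R2 + (3/2)·R1
R3 → R3 - (2)·R2
REF = 
  [   -2,    -1,    -5]
  [    0,  -3/2, -13/2]
  [    0,     0,    15]
Pivot columns: 1, 2, 3 → 3 pivots.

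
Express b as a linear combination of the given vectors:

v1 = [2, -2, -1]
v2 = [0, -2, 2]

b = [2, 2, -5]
c1 = 1, c2 = -2

b = 1·v1 + -2·v2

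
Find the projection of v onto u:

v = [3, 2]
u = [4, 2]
proj_u(v) = [16/5, 8/5]

v·u = (3)(4) + (2)(2) = 16
u·u = (4)² + (2)² = 20
proj_u(v) = (v·u / u·u) × u = (16/20) × u = (4/5) × u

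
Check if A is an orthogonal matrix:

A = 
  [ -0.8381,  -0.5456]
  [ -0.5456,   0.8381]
Yes

AᵀA = 
  [  1.0001,   0]
  [  0,   1.0001]
≈ I (equal to I up to the 4-dp rounding of the entries)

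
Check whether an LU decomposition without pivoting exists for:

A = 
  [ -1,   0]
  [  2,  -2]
Yes.
A[1,1] = -1 ≠ 0, so Gaussian elimination proceeds without a row swap: multiplier ℓ₂₁ = (2)/(-1) = -2, and U[2,2] = -2 - (-2)(0) = -2.
L = 
  [  1,   0]
  [ -2,   1]
U = 
  [ -1,   0]
  [  0,  -2]
Check row 2 of LU: [(-2)(-1), (-2)(0) + (-2)] = [2, -2] = row 2 of A ✓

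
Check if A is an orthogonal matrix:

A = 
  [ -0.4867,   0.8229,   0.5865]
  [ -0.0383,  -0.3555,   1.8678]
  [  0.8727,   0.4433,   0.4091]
No

AᵀA = 
  [  0.9999,   0,   0]
  [  0,   1.0001,   0]
  [  0,   0,   4]
≠ I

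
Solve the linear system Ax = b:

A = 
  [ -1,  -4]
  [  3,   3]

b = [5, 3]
Row reduce the augmented matrix [A|b]:
R2 → R2 + (3)·R1
REF = 
  [ -1,  -4,   5]
  [  0,  -9,  18]

Back-substitution:
x₂ = 18 / (-9) = -2
x₁ = (5 - (-4)(-2)) / (-1) = 3

x = [3, -2]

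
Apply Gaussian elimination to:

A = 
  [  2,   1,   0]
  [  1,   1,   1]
Row operations:
R2 → R2 - (1/2)·R1

Resulting echelon form:
REF = 
  [  2,   1,   0]
  [  0, 1/2,   1]

Rank = 2 (number of non-zero pivot rows).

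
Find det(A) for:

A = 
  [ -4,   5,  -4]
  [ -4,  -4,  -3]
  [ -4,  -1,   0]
Cofactor expansion along row 1:
det(A) = (-4)·((-4)(0) - (-3)(-1)) - (5)·((-4)(0) - (-3)(-4)) + (-4)·((-4)(-1) - (-4)(-4))
  = (-4)(-3) - (5)(-12) + (-4)(-12)
  = 120

det(A) = 120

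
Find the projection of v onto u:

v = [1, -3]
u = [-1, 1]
proj_u(v) = [2, -2]

v·u = (1)(-1) + (-3)(1) = -4
u·u = (-1)² + (1)² = 2
proj_u(v) = (v·u / u·u) × u = (-4/2) × u = (-2) × u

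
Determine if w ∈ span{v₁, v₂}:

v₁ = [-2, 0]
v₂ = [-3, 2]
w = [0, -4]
Yes

Form the augmented matrix and row-reduce:
[v₁|v₂|w] = 
  [ -2,  -3,   0]
  [  0,   2,  -4]
(already in echelon form — no row operations needed)

No row of the form [0 0 | nonzero], so the system is consistent. Back-substitution gives c₁ = 3, c₂ = -2: w = (3)·v₁ + (-2)·v₂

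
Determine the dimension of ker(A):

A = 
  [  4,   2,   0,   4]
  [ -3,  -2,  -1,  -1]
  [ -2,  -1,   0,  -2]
nullity(A) = 2

Row reduce:
R2 → R2 + (3/4)·R1
R3 → R3 + (1/2)·R1
REF = 
  [   4,    2,    0,    4]
  [   0, -1/2,   -1,    2]
  [   0,    0,    0,    0]
Pivot columns: 1, 2 → 2 pivots.
rank(A) = 2, so nullity(A) = 4 - 2 = 2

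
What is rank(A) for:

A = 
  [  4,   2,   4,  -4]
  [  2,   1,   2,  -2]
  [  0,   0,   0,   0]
rank(A) = 1

Row reduce:
R2 → R2 - (1/2)·R1
REF = 
  [  4,   2,   4,  -4]
  [  0,   0,   0,   0]
  [  0,   0,   0,   0]
Pivot columns: 1 → 1 pivot.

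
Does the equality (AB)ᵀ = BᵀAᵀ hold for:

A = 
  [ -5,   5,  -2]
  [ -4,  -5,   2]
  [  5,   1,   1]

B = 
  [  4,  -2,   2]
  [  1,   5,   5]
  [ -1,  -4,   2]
Yes

(AB)ᵀ = 
  [-13, -23,  20]
  [ 43, -25,  -9]
  [ 11, -29,  17]

BᵀAᵀ = 
  [-13, -23,  20]
  [ 43, -25,  -9]
  [ 11, -29,  17]

Both sides are equal — this is the standard identity (AB)ᵀ = BᵀAᵀ, which holds for all A, B.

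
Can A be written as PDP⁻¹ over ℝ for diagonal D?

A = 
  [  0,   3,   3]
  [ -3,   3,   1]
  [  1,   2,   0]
No

Characteristic polynomial: det(λI - A) = λ³ - 3λ² + 4λ + 24
By the rational root theorem any rational root is an integer dividing 24; none of those is a root, so p(λ) has no rational roots and hence (being an irreducible cubic) no repeated roots.
Discriminant of the cubic: Δ = -18256
Δ < 0 ⇒ one real eigenvalue and a complex-conjugate pair: λ ≈ 2.425 + 2.663i, 2.425 - 2.663i, -1.85
Has complex eigenvalues (not diagonalizable over ℝ).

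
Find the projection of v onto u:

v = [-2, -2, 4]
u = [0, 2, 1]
proj_u(v) = [0, 0, 0]

v·u = (-2)(0) + (-2)(2) + (4)(1) = 0
u·u = (0)² + (2)² + (1)² = 5
proj_u(v) = (v·u / u·u) × u = (0/5) × u = (0) × u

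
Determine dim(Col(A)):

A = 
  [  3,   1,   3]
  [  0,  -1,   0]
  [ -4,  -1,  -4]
Row reduce:
R3 → R3 + (4/3)·R1
R3 → R3 + (1/3)·R2
REF = 
  [  3,   1,   3]
  [  0,  -1,   0]
  [  0,   0,   0]
Pivot columns: 1, 2 → 2 pivots.
dim(Col(A)) = number of pivot columns = 2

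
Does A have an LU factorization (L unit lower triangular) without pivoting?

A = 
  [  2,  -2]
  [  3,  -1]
Yes.
A[1,1] = 2 ≠ 0, so Gaussian elimination proceeds without a row swap: multiplier ℓ₂₁ = (3)/(2) = 3/2, and U[2,2] = -1 - (3/2)(-2) = 2.
L = 
  [  1,   0]
  [3/2,   1]
U = 
  [  2,  -2]
  [  0,   2]
Check row 2 of LU: [(3/2)(2), (3/2)(-2) + 2] = [3, -1] = row 2 of A ✓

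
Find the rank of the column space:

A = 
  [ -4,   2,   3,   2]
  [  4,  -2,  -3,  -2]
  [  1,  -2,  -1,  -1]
Row reduce:
R2 → R2 + (1)·R1
R3 → R3 + (1/4)·R1
Swap R2 ↔ R3
REF = 
  [  -4,    2,    3,    2]
  [   0, -3/2, -1/4, -1/2]
  [   0,    0,    0,    0]
Pivot columns: 1, 2 → 2 pivots.
dim(Col(A)) = number of pivot columns = 2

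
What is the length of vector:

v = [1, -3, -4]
5.099

||v||₂ = √((1)² + (-3)² + (-4)²) = √26 = 5.099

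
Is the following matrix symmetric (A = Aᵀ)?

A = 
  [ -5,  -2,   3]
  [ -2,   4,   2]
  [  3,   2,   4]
Yes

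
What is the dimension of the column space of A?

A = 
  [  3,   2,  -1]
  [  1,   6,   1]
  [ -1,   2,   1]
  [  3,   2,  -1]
Row reduce:
R2 → R2 - (1/3)·R1
R3 → R3 + (1/3)·R1
R4 → R4 - (1)·R1
R3 → R3 - (1/2)·R2
REF = 
  [   3,    2,   -1]
  [   0, 16/3,  4/3]
  [   0,    0,    0]
  [   0,    0,    0]
Pivot columns: 1, 2 → 2 pivots.
dim(Col(A)) = number of pivot columns = 2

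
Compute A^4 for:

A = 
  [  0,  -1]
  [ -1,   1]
A^4 = 
  [  2,  -3]
  [ -3,   5]

A² = A·A:
A²[1,1] = (0)(0) + (-1)(-1) = 1
A²[1,2] = (0)(-1) + (-1)(1) = -1
A²[2,1] = (-1)(0) + (1)(-1) = -1
A²[2,2] = (-1)(-1) + (1)(1) = 2
A² = 
  [  1,  -1]
  [ -1,   2]

A^3 = A^2·A:
A^3[1,1] = (1)(0) + (-1)(-1) = 1
A^3[1,2] = (1)(-1) + (-1)(1) = -2
A^3[2,1] = (-1)(0) + (2)(-1) = -2
A^3[2,2] = (-1)(-1) + (2)(1) = 3
A^3 = 
  [  1,  -2]
  [ -2,   3]

A^4 = A^3·A:
A^4[1,1] = (1)(0) + (-2)(-1) = 2
A^4[1,2] = (1)(-1) + (-2)(1) = -3
A^4[2,1] = (-2)(0) + (3)(-1) = -3
A^4[2,2] = (-2)(-1) + (3)(1) = 5
A^4 = 
  [  2,  -3]
  [ -3,   5]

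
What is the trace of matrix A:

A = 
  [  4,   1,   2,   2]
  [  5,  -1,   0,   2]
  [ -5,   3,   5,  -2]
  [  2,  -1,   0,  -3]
5

tr(A) = 4 + -1 + 5 + -3 = 5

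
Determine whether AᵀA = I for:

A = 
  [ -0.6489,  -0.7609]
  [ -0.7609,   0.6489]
Yes

AᵀA = 
  [  1,   0]
  [  0,   1]
≈ I (equal to I up to the 4-dp rounding of the entries)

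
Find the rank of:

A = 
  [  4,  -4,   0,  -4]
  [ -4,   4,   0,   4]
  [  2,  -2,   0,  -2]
rank(A) = 1

Row reduce:
R2 → R2 + (1)·R1
R3 → R3 - (1/2)·R1
REF = 
  [  4,  -4,   0,  -4]
  [  0,   0,   0,   0]
  [  0,   0,   0,   0]
Pivot columns: 1 → 1 pivot.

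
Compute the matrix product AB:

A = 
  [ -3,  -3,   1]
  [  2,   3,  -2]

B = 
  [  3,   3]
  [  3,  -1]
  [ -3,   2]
A is 2×3 and B is 3×2, so AB is 2×2. Each entry is (row of A)·(column of B):
AB[1,1] = (-3)(3) + (-3)(3) + (1)(-3) = -21
AB[1,2] = (-3)(3) + (-3)(-1) + (1)(2) = -4
AB[2,1] = (2)(3) + (3)(3) + (-2)(-3) = 21
AB[2,2] = (2)(3) + (3)(-1) + (-2)(2) = -1

AB = 
  [-21,  -4]
  [ 21,  -1]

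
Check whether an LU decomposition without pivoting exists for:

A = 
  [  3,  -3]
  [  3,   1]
Yes.
A[1,1] = 3 ≠ 0, so Gaussian elimination proceeds without a row swap: multiplier ℓ₂₁ = (3)/(3) = 1, and U[2,2] = 1 - (1)(-3) = 4.
L = 
  [  1,   0]
  [  1,   1]
U = 
  [  3,  -3]
  [  0,   4]
Check row 2 of LU: [(1)(3), (1)(-3) + 4] = [3, 1] = row 2 of A ✓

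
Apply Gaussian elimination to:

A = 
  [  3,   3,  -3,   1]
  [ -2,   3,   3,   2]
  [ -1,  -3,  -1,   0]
Row operations:
R2 → R2 + (2/3)·R1
R3 → R3 + (1/3)·R1
R3 → R3 + (2/5)·R2

Resulting echelon form:
REF = 
  [   3,    3,   -3,    1]
  [   0,    5,    1,  8/3]
  [   0,    0, -8/5,  7/5]

Rank = 3 (number of non-zero pivot rows).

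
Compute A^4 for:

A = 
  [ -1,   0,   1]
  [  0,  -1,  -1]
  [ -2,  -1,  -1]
A^4 = 
  [ -9,  -5,   0]
  [ 10,   6,   0]
  [  0,   0,  -4]

A² = A·A:
A²[1,1] = (-1)(-1) + (0)(0) + (1)(-2) = -1
A²[1,2] = (-1)(0) + (0)(-1) + (1)(-1) = -1
A²[1,3] = (-1)(1) + (0)(-1) + (1)(-1) = -2
A²[2,1] = (0)(-1) + (-1)(0) + (-1)(-2) = 2
A²[2,2] = (0)(0) + (-1)(-1) + (-1)(-1) = 2
A²[2,3] = (0)(1) + (-1)(-1) + (-1)(-1) = 2
A²[3,1] = (-2)(-1) + (-1)(0) + (-1)(-2) = 4
A²[3,2] = (-2)(0) + (-1)(-1) + (-1)(-1) = 2
A²[3,3] = (-2)(1) + (-1)(-1) + (-1)(-1) = 0
A² = 
  [ -1,  -1,  -2]
  [  2,   2,   2]
  [  4,   2,   0]

A^3 = A^2·A:
A^3[1,1] = (-1)(-1) + (-1)(0) + (-2)(-2) = 5
A^3[1,2] = (-1)(0) + (-1)(-1) + (-2)(-1) = 3
A^3[1,3] = (-1)(1) + (-1)(-1) + (-2)(-1) = 2
A^3[2,1] = (2)(-1) + (2)(0) + (2)(-2) = -6
A^3[2,2] = (2)(0) + (2)(-1) + (2)(-1) = -4
A^3[2,3] = (2)(1) + (2)(-1) + (2)(-1) = -2
A^3[3,1] = (4)(-1) + (2)(0) + (0)(-2) = -4
A^3[3,2] = (4)(0) + (2)(-1) + (0)(-1) = -2
A^3[3,3] = (4)(1) + (2)(-1) + (0)(-1) = 2
A^3 = 
  [  5,   3,   2]
  [ -6,  -4,  -2]
  [ -4,  -2,   2]

A^4 = A^3·A:
A^4[1,1] = (5)(-1) + (3)(0) + (2)(-2) = -9
A^4[1,2] = (5)(0) + (3)(-1) + (2)(-1) = -5
A^4[1,3] = (5)(1) + (3)(-1) + (2)(-1) = 0
A^4[2,1] = (-6)(-1) + (-4)(0) + (-2)(-2) = 10
A^4[2,2] = (-6)(0) + (-4)(-1) + (-2)(-1) = 6
A^4[2,3] = (-6)(1) + (-4)(-1) + (-2)(-1) = 0
A^4[3,1] = (-4)(-1) + (-2)(0) + (2)(-2) = 0
A^4[3,2] = (-4)(0) + (-2)(-1) + (2)(-1) = 0
A^4[3,3] = (-4)(1) + (-2)(-1) + (2)(-1) = -4
A^4 = 
  [ -9,  -5,   0]
  [ 10,   6,   0]
  [  0,   0,  -4]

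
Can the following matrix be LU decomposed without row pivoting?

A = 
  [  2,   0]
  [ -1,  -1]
Yes.
A[1,1] = 2 ≠ 0, so Gaussian elimination proceeds without a row swap: multiplier ℓ₂₁ = (-1)/(2) = -1/2, and U[2,2] = -1 - (-1/2)(0) = -1.
L = 
  [   1,    0]
  [-1/2,    1]
U = 
  [  2,   0]
  [  0,  -1]
Check row 2 of LU: [(-1/2)(2), (-1/2)(0) + (-1)] = [-1, -1] = row 2 of A ✓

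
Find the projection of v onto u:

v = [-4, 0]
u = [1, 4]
proj_u(v) = [-4/17, -16/17]

v·u = (-4)(1) + (0)(4) = -4
u·u = (1)² + (4)² = 17
proj_u(v) = (v·u / u·u) × u = (-4/17) × u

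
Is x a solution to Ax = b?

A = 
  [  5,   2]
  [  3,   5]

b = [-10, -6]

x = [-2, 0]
Yes

Ax = [-10, -6] = b ✓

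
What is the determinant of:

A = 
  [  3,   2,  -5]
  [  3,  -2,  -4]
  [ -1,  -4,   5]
-30

Cofactor expansion along row 1:
det(A) = (3)·((-2)(5) - (-4)(-4)) - (2)·((3)(5) - (-4)(-1)) + (-5)·((3)(-4) - (-2)(-1))
  = (3)(-26) - (2)(11) + (-5)(-14)
  = -30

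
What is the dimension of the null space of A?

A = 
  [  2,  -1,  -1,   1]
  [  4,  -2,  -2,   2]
nullity(A) = 3

Row reduce:
R2 → R2 - (2)·R1
REF = 
  [  2,  -1,  -1,   1]
  [  0,   0,   0,   0]
Pivot columns: 1 → 1 pivot.
rank(A) = 1, so nullity(A) = 4 - 1 = 3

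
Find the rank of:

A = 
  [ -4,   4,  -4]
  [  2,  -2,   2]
Row reduce:
R2 → R2 + (1/2)·R1
REF = 
  [ -4,   4,  -4]
  [  0,   0,   0]
Pivot columns: 1 → 1 pivot.

rank(A) = 1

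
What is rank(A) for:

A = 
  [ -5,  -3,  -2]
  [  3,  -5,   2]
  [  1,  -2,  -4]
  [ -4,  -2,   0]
Row reduce:
R2 → R2 + (3/5)·R1
R3 → R3 + (1/5)·R1
R4 → R4 - (4/5)·R1
R3 → R3 - (13/34)·R2
R4 → R4 + (1/17)·R2
R4 → R4 + (7/20)·R3
REF = 
  [    -5,     -3,     -2]
  [     0,  -34/5,    4/5]
  [     0,      0, -80/17]
  [     0,      0,      0]
Pivot columns: 1, 2, 3 → 3 pivots.

rank(A) = 3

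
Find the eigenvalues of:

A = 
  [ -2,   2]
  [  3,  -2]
tr(A) = -4, det(A) = -2
Characteristic polynomial: λ² - tr(A)λ + det(A) = λ² + 4λ - 2
λ² + 4λ - 2 = 0  ⇒  λ = (-4 ± √((4)² - 4·(-2)))/2 = (-4 ± √(24))/2
  = -2 + √6,  -2 - √6

λ = -2 + √6, -2 - √6  (≈ 0.4495, -4.449)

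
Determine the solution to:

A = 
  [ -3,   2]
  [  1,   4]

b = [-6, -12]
x = [0, -3]

Row reduce the augmented matrix [A|b]:
R2 → R2 + (1/3)·R1
REF = 
  [  -3,    2,   -6]
  [   0, 14/3,  -14]

Back-substitution:
x₂ = (-14) / (14/3) = -3
x₁ = (-6 - (2)(-3)) / (-3) = 0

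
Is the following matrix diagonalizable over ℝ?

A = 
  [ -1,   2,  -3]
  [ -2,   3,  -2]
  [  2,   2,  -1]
No

Characteristic polynomial: det(λI - A) = λ³ - λ² + 9λ - 17
By the rational root theorem any rational root is an integer dividing 17; none of those is a root, so p(λ) has no rational roots and hence (being an irreducible cubic) no repeated roots.
Discriminant of the cubic: Δ = -7952
Δ < 0 ⇒ one real eigenvalue and a complex-conjugate pair: λ ≈ -0.3386 + 3.166i, -0.3386 - 3.166i, 1.677
Has complex eigenvalues (not diagonalizable over ℝ).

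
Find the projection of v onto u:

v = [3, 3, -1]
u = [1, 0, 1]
v·u = (3)(1) + (3)(0) + (-1)(1) = 2
u·u = (1)² + (0)² + (1)² = 2
proj_u(v) = (v·u / u·u) × u = (2/2) × u = (1) × u

proj_u(v) = [1, 0, 1]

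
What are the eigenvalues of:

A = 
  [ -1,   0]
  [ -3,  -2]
λ = -1, -2

tr(A) = -3, det(A) = 2
Characteristic polynomial: λ² - tr(A)λ + det(A) = λ² + 3λ + 2
λ² + 3λ + 2 = (λ + 2)(λ + 1)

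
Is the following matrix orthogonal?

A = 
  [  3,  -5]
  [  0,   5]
No

AᵀA = 
  [  9, -15]
  [-15,  50]
≠ I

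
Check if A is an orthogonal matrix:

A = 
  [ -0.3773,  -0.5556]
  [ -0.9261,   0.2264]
No

AᵀA = 
  [  1,   0]
  [  0,   0.3599]
≠ I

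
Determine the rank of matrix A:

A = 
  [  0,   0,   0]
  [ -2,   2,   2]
rank(A) = 1

Row reduce:
Swap R1 ↔ R2
REF = 
  [ -2,   2,   2]
  [  0,   0,   0]
Pivot columns: 1 → 1 pivot.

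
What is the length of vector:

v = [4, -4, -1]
5.745

||v||₂ = √((4)² + (-4)² + (-1)²) = √33 = 5.745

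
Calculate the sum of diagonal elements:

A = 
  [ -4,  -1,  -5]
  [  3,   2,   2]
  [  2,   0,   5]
3

tr(A) = -4 + 2 + 5 = 3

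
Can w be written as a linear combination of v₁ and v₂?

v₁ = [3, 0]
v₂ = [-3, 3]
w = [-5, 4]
Yes

Form the augmented matrix and row-reduce:
[v₁|v₂|w] = 
  [  3,  -3,  -5]
  [  0,   3,   4]
(already in echelon form — no row operations needed)

No row of the form [0 0 | nonzero], so the system is consistent. Back-substitution gives c₁ = -1/3, c₂ = 4/3: w = (-1/3)·v₁ + (4/3)·v₂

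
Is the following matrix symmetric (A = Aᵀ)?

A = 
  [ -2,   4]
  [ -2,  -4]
No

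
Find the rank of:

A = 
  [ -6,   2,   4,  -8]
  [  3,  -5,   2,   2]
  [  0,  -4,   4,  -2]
Row reduce:
R2 → R2 + (1/2)·R1
R3 → R3 - (1)·R2
REF = 
  [ -6,   2,   4,  -8]
  [  0,  -4,   4,  -2]
  [  0,   0,   0,   0]
Pivot columns: 1, 2 → 2 pivots.

rank(A) = 2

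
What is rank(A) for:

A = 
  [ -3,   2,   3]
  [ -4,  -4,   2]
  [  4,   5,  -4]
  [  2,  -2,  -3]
rank(A) = 3

Row reduce:
R2 → R2 - (4/3)·R1
R3 → R3 + (4/3)·R1
R4 → R4 + (2/3)·R1
R3 → R3 + (23/20)·R2
R4 → R4 - (1/10)·R2
R4 → R4 - (8/23)·R3
REF = 
  [    -3,      2,      3]
  [     0,  -20/3,     -2]
  [     0,      0, -23/10]
  [     0,      0,      0]
Pivot columns: 1, 2, 3 → 3 pivots.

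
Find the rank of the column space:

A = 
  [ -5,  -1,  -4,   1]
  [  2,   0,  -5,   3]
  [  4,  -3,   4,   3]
Row reduce:
R2 → R2 + (2/5)·R1
R3 → R3 + (4/5)·R1
R3 → R3 - (19/2)·R2
REF = 
  [   -5,    -1,    -4,     1]
  [    0,  -2/5, -33/5,  17/5]
  [    0,     0, 127/2, -57/2]
Pivot columns: 1, 2, 3 → 3 pivots.
dim(Col(A)) = number of pivot columns = 3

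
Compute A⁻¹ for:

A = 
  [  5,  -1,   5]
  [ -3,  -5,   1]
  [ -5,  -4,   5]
det(A) = (5)·((-5)(5) - (1)(-4)) - (-1)·((-3)(5) - (1)(-5)) + (5)·((-3)(-4) - (-5)(-5))
  = (5)(-21) - (-1)(-10) + (5)(-13)
  = -180
det(A) = -180 ≠ 0, so A is invertible.

Cofactors Cᵢⱼ = (-1)ⁱ⁺ʲ·Mᵢⱼ:
C = 
  [-21,  10, -13]
  [-15,  50,  25]
  [ 24, -20, -28]

adj(A) = Cᵀ:
adj(A) = 
  [-21, -15,  24]
  [ 10,  50, -20]
  [-13,  25, -28]

A⁻¹ = (-1/180) · adj(A):
A⁻¹ = 
  [  7/60,   1/12,  -2/15]
  [ -1/18,  -5/18,    1/9]
  [13/180,  -5/36,   7/45]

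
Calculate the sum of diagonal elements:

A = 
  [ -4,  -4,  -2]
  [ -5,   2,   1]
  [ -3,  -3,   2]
0

tr(A) = -4 + 2 + 2 = 0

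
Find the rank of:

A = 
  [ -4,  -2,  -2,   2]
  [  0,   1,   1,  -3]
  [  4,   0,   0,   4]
Row reduce:
R3 → R3 + (1)·R1
R3 → R3 + (2)·R2
REF = 
  [ -4,  -2,  -2,   2]
  [  0,   1,   1,  -3]
  [  0,   0,   0,   0]
Pivot columns: 1, 2 → 2 pivots.

rank(A) = 2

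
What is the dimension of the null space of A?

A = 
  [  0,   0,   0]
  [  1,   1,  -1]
nullity(A) = 2

Row reduce:
Swap R1 ↔ R2
REF = 
  [  1,   1,  -1]
  [  0,   0,   0]
Pivot columns: 1 → 1 pivot.
rank(A) = 1, so nullity(A) = 3 - 1 = 2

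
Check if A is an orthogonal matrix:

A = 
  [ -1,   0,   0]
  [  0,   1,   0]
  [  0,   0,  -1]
Yes

AᵀA = 
  [  1,   0,   0]
  [  0,   1,   0]
  [  0,   0,   1]
= I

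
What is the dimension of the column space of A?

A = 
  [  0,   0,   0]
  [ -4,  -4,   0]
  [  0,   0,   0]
Row reduce:
Swap R1 ↔ R2
REF = 
  [ -4,  -4,   0]
  [  0,   0,   0]
  [  0,   0,   0]
Pivot columns: 1 → 1 pivot.
dim(Col(A)) = number of pivot columns = 1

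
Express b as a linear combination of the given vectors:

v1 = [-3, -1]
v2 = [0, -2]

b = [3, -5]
c1 = -1, c2 = 3

b = -1·v1 + 3·v2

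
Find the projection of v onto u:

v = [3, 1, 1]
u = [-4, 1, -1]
proj_u(v) = [8/3, -2/3, 2/3]

v·u = (3)(-4) + (1)(1) + (1)(-1) = -12
u·u = (-4)² + (1)² + (-1)² = 18
proj_u(v) = (v·u / u·u) × u = (-12/18) × u = (-2/3) × u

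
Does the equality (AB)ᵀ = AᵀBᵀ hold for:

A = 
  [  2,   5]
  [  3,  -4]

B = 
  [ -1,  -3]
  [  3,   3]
No

(AB)ᵀ = 
  [ 13, -15]
  [  9, -21]

AᵀBᵀ = 
  [-11,  15]
  [  7,   3]

The two matrices differ, so (AB)ᵀ ≠ AᵀBᵀ in general. The correct identity is (AB)ᵀ = BᵀAᵀ.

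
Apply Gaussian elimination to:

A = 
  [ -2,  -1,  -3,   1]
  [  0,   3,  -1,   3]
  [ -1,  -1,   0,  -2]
Row operations:
R3 → R3 - (1/2)·R1
R3 → R3 + (1/6)·R2

Resulting echelon form:
REF = 
  [ -2,  -1,  -3,   1]
  [  0,   3,  -1,   3]
  [  0,   0, 4/3,  -2]

Rank = 3 (number of non-zero pivot rows).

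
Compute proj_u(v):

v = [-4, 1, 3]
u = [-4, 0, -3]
proj_u(v) = [-28/25, 0, -21/25]

v·u = (-4)(-4) + (1)(0) + (3)(-3) = 7
u·u = (-4)² + (0)² + (-3)² = 25
proj_u(v) = (v·u / u·u) × u = (7/25) × u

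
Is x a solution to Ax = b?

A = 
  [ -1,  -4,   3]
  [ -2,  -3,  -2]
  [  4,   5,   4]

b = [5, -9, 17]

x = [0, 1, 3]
Yes

Ax = [5, -9, 17] = b ✓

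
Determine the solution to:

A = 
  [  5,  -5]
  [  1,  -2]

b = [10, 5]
Row reduce the augmented matrix [A|b]:
R2 → R2 - (1/5)·R1
REF = 
  [  5,  -5,  10]
  [  0,  -1,   3]

Back-substitution:
x₂ = 3 / (-1) = -3
x₁ = (10 - (-5)(-3)) / 5 = -1

x = [-1, -3]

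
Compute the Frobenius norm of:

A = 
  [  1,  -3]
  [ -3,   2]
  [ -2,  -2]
||A||_F = 5.568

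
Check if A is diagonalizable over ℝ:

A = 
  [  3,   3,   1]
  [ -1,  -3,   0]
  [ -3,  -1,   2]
No

Characteristic polynomial: det(λI - A) = λ³ - 2λ² - 3λ + 20
By the rational root theorem any rational root is an integer dividing 20; none of those is a root, so p(λ) has no rational roots and hence (being an irreducible cubic) no repeated roots.
Discriminant of the cubic: Δ = -7856
Δ < 0 ⇒ one real eigenvalue and a complex-conjugate pair: λ ≈ 2.238 + 1.753i, 2.238 - 1.753i, -2.476
Has complex eigenvalues (not diagonalizable over ℝ).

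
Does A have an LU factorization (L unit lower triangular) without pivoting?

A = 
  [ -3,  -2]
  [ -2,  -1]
Yes.
A[1,1] = -3 ≠ 0, so Gaussian elimination proceeds without a row swap: multiplier ℓ₂₁ = (-2)/(-3) = 2/3, and U[2,2] = -1 - (2/3)(-2) = 1/3.
L = 
  [  1,   0]
  [2/3,   1]
U = 
  [ -3,  -2]
  [  0, 1/3]
Check row 2 of LU: [(2/3)(-3), (2/3)(-2) + (1/3)] = [-2, -1] = row 2 of A ✓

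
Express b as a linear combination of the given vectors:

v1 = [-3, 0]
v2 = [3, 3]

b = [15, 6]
c1 = -3, c2 = 2

b = -3·v1 + 2·v2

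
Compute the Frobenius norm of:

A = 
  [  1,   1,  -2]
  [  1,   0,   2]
||A||_F = 3.317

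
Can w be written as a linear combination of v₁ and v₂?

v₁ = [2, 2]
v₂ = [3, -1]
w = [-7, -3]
Yes

Form the augmented matrix and row-reduce:
[v₁|v₂|w] = 
  [  2,   3,  -7]
  [  2,  -1,  -3]
R2 → R2 - (1)·R1
REF = 
  [  2,   3,  -7]
  [  0,  -4,   4]

No row of the form [0 0 | nonzero], so the system is consistent. Back-substitution gives c₁ = -2, c₂ = -1: w = (-2)·v₁ + (-1)·v₂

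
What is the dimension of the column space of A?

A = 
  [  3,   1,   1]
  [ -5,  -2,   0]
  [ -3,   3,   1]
dim(Col(A)) = 3

Row reduce:
R2 → R2 + (5/3)·R1
R3 → R3 + (1)·R1
R3 → R3 + (12)·R2
REF = 
  [   3,    1,    1]
  [   0, -1/3,  5/3]
  [   0,    0,   22]
Pivot columns: 1, 2, 3 → 3 pivots.
dim(Col(A)) = number of pivot columns = 3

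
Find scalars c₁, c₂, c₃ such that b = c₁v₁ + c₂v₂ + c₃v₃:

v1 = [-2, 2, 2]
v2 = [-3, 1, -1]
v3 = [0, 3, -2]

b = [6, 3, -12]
c1 = -3, c2 = 0, c3 = 3

b = -3·v1 + 0·v2 + 3·v3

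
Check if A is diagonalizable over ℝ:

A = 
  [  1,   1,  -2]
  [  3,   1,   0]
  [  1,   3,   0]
No

Characteristic polynomial: det(λI - A) = λ³ - 2λ² + 16
Testing integer divisors of the constant term: p(-2) = 0, so (λ + 2) is a factor:
p(λ) = (λ + 2)(λ² - 4λ + 8)
λ² - 4λ + 8 = 0  ⇒  λ = (4 ± √((-4)² - 4·(8)))/2 = (4 ± √(-16))/2
  = 2 + 2i,  2 - 2i
Eigenvalues: -2, 2 + 2i, 2 - 2i  (≈ -2, 2 + 2i, 2 - 2i)
Has complex eigenvalues (not diagonalizable over ℝ).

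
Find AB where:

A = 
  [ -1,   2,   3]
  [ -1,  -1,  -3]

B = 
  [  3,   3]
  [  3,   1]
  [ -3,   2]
AB = 
  [ -6,   5]
  [  3, -10]

A is 2×3 and B is 3×2, so AB is 2×2. Each entry is (row of A)·(column of B):
AB[1,1] = (-1)(3) + (2)(3) + (3)(-3) = -6
AB[1,2] = (-1)(3) + (2)(1) + (3)(2) = 5
AB[2,1] = (-1)(3) + (-1)(3) + (-3)(-3) = 3
AB[2,2] = (-1)(3) + (-1)(1) + (-3)(2) = -10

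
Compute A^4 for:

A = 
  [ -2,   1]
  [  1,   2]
A^4 = 
  [ 25,   0]
  [  0,  25]

A² = A·A:
A²[1,1] = (-2)(-2) + (1)(1) = 5
A²[1,2] = (-2)(1) + (1)(2) = 0
A²[2,1] = (1)(-2) + (2)(1) = 0
A²[2,2] = (1)(1) + (2)(2) = 5
A² = 
  [  5,   0]
  [  0,   5]

A^3 = A^2·A:
A^3[1,1] = (5)(-2) + (0)(1) = -10
A^3[1,2] = (5)(1) + (0)(2) = 5
A^3[2,1] = (0)(-2) + (5)(1) = 5
A^3[2,2] = (0)(1) + (5)(2) = 10
A^3 = 
  [-10,   5]
  [  5,  10]

A^4 = A^3·A:
A^4[1,1] = (-10)(-2) + (5)(1) = 25
A^4[1,2] = (-10)(1) + (5)(2) = 0
A^4[2,1] = (5)(-2) + (10)(1) = 0
A^4[2,2] = (5)(1) + (10)(2) = 25
A^4 = 
  [ 25,   0]
  [  0,  25]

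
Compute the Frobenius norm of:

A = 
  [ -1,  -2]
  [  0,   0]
||A||_F = 2.236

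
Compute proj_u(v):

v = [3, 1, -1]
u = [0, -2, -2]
v·u = (3)(0) + (1)(-2) + (-1)(-2) = 0
u·u = (0)² + (-2)² + (-2)² = 8
proj_u(v) = (v·u / u·u) × u = (0/8) × u = (0) × u

proj_u(v) = [0, 0, 0]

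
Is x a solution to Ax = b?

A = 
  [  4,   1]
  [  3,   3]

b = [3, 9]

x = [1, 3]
No

Ax = [7, 12] ≠ b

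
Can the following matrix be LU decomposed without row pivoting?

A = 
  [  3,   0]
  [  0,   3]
Yes.
A[1,1] = 3 ≠ 0, so Gaussian elimination proceeds without a row swap: multiplier ℓ₂₁ = (0)/(3) = 0, and U[2,2] = 3 - (0)(0) = 3.
L = 
  [  1,   0]
  [  0,   1]
U = 
  [  3,   0]
  [  0,   3]
Check row 2 of LU: [(0)(3), (0)(0) + 3] = [0, 3] = row 2 of A ✓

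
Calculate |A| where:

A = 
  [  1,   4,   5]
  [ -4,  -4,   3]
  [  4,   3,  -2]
35

Cofactor expansion along row 1:
det(A) = (1)·((-4)(-2) - (3)(3)) - (4)·((-4)(-2) - (3)(4)) + (5)·((-4)(3) - (-4)(4))
  = (1)(-1) - (4)(-4) + (5)(4)
  = 35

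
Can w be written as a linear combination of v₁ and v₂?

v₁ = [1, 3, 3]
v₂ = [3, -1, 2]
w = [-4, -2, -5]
Yes

Form the augmented matrix and row-reduce:
[v₁|v₂|w] = 
  [  1,   3,  -4]
  [  3,  -1,  -2]
  [  3,   2,  -5]
R2 → R2 - (3)·R1
R3 → R3 - (3)·R1
R3 → R3 - (7/10)·R2
REF = 
  [  1,   3,  -4]
  [  0, -10,  10]
  [  0,   0,   0]

No row of the form [0 0 | nonzero], so the system is consistent. Back-substitution gives c₁ = -1, c₂ = -1: w = (-1)·v₁ + (-1)·v₂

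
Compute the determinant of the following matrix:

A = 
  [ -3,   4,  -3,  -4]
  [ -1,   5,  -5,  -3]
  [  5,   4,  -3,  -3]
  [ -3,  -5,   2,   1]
219

Cofactor expansion along row 1: det(A) = a₁₁M₁₁ - a₁₂M₁₂ + a₁₃M₁₃ - a₁₄M₁₄

M₁₁ = det[[5, -5, -3]; [4, -3, -3]; [-5, 2, 1]]
  = (5)·((-3)(1) - (-3)(2)) - (-5)·((4)(1) - (-3)(-5)) + (-3)·((4)(2) - (-3)(-5))
  = (5)(3) - (-5)(-11) + (-3)(-7)
  = -19
M₁₂ = det[[-1, -5, -3]; [5, -3, -3]; [-3, 2, 1]]
  = (-1)·((-3)(1) - (-3)(2)) - (-5)·((5)(1) - (-3)(-3)) + (-3)·((5)(2) - (-3)(-3))
  = (-1)(3) - (-5)(-4) + (-3)(1)
  = -26
M₁₃ = det[[-1, 5, -3]; [5, 4, -3]; [-3, -5, 1]]
  = (-1)·((4)(1) - (-3)(-5)) - (5)·((5)(1) - (-3)(-3)) + (-3)·((5)(-5) - (4)(-3))
  = (-1)(-11) - (5)(-4) + (-3)(-13)
  = 70
M₁₄ = det[[-1, 5, -5]; [5, 4, -3]; [-3, -5, 2]]
  = (-1)·((4)(2) - (-3)(-5)) - (5)·((5)(2) - (-3)(-3)) + (-5)·((5)(-5) - (4)(-3))
  = (-1)(-7) - (5)(1) + (-5)(-13)
  = 67

det(A) = (-3)(-19) - (4)(-26) + (-3)(70) - (-4)(67) = 219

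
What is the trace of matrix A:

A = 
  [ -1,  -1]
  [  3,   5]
4

tr(A) = -1 + 5 = 4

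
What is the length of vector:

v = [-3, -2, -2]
4.123

||v||₂ = √((-3)² + (-2)² + (-2)²) = √17 = 4.123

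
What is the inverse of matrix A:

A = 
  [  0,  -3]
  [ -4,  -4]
det(A) = (0)(-4) - (-3)(-4) = -12
For a 2×2 matrix, A⁻¹ = (1/det(A)) · [[d, -b], [-c, a]]
    = (-1/12) · [[-4, 3], [4, 0]]

A⁻¹ = 
  [ 1/3, -1/4]
  [-1/3,    0]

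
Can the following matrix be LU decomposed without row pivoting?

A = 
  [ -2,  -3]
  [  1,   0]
Yes.
A[1,1] = -2 ≠ 0, so Gaussian elimination proceeds without a row swap: multiplier ℓ₂₁ = (1)/(-2) = -1/2, and U[2,2] = 0 - (-1/2)(-3) = -3/2.
L = 
  [   1,    0]
  [-1/2,    1]
U = 
  [  -2,   -3]
  [   0, -3/2]
Check row 2 of LU: [(-1/2)(-2), (-1/2)(-3) + (-3/2)] = [1, 0] = row 2 of A ✓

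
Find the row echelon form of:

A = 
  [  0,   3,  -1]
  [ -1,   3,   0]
Row operations:
Swap R1 ↔ R2

Resulting echelon form:
REF = 
  [ -1,   3,   0]
  [  0,   3,  -1]

Rank = 2 (number of non-zero pivot rows).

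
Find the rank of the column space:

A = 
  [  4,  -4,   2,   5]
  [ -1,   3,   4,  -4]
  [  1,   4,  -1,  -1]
dim(Col(A)) = 3

Row reduce:
R2 → R2 + (1/4)·R1
R3 → R3 - (1/4)·R1
R3 → R3 - (5/2)·R2
REF = 
  [    4,    -4,     2,     5]
  [    0,     2,   9/2, -11/4]
  [    0,     0, -51/4,  37/8]
Pivot columns: 1, 2, 3 → 3 pivots.
dim(Col(A)) = number of pivot columns = 3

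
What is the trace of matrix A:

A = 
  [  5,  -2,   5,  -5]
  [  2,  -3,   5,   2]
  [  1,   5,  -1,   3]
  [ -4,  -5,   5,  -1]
0

tr(A) = 5 + -3 + -1 + -1 = 0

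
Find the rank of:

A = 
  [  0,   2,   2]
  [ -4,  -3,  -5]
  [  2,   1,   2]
Row reduce:
Swap R1 ↔ R2
R3 → R3 + (1/2)·R1
R3 → R3 + (1/4)·R2
REF = 
  [ -4,  -3,  -5]
  [  0,   2,   2]
  [  0,   0,   0]
Pivot columns: 1, 2 → 2 pivots.

rank(A) = 2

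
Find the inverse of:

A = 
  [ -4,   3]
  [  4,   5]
det(A) = (-4)(5) - (3)(4) = -32
For a 2×2 matrix, A⁻¹ = (1/det(A)) · [[d, -b], [-c, a]]
    = (-1/32) · [[5, -3], [-4, -4]]

A⁻¹ = 
  [-5/32,  3/32]
  [  1/8,   1/8]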